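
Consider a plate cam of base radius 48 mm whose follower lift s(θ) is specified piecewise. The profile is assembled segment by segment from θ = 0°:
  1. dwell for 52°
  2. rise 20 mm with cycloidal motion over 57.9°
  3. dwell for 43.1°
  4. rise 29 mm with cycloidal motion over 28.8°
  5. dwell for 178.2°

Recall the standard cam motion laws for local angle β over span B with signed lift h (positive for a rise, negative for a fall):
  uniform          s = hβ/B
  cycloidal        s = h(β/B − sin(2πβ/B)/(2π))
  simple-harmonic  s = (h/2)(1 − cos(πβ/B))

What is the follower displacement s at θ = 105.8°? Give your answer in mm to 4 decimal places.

seg 1 [0°–52°] dwell: s stays 0.0000
seg 2 [52°–109.9°] cycloidal, h=20: θ=105.8° here. β=53.8, B=57.9. 20·(0.9292 − sin(2π·0.9292)/(2π)) = 19.9537 → s = 19.9537

19.9537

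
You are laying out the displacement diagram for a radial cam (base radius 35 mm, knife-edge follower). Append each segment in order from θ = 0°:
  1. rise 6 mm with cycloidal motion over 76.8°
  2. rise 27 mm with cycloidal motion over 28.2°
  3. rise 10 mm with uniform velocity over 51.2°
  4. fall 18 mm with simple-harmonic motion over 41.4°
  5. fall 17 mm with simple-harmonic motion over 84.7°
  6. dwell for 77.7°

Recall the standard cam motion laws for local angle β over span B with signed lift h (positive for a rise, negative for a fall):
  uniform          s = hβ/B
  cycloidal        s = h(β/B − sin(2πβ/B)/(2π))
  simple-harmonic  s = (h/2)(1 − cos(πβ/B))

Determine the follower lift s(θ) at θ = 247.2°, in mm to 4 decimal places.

seg 1 [0°–76.8°] cycloidal, h=6: full span → s += 6 → s = 6.0000
seg 2 [76.8°–105°] cycloidal, h=27: full span → s += 27 → s = 33.0000
seg 3 [105°–156.2°] uniform, h=10: full span → s += 10 → s = 43.0000
seg 4 [156.2°–197.6°] simple-harmonic, h=-18: full span → s += -18 → s = 25.0000
seg 5 [197.6°–282.3°] simple-harmonic, h=-17: θ=247.2° here. β=49.6, B=84.7. -17/2·(1 − cos(π·0.5856)) = -10.7583 → s = 14.2417

14.2417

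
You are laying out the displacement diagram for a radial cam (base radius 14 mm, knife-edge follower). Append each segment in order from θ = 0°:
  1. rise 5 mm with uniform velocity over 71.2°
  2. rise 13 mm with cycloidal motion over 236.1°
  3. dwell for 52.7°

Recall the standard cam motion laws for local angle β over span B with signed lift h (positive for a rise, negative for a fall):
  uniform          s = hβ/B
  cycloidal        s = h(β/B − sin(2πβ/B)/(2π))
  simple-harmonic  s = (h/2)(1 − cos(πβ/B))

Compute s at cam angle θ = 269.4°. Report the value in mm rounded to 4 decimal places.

seg 1 [0°–71.2°] uniform, h=5: full span → s += 5 → s = 5.0000
seg 2 [71.2°–307.3°] cycloidal, h=13: θ=269.4° here. β=198.2, B=236.1. 13·(0.8395 − sin(2π·0.8395)/(2π)) = 12.6637 → s = 17.6637

17.6637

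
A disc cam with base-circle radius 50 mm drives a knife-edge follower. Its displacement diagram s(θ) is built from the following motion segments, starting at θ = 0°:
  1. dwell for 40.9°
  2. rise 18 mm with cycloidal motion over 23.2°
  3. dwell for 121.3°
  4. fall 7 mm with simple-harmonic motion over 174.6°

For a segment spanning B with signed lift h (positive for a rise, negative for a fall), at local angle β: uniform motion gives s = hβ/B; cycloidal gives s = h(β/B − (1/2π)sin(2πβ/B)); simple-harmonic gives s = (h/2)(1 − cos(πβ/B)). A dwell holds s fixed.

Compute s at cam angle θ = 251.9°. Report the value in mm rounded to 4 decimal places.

seg 1 [0°–40.9°] dwell: s stays 0.0000
seg 2 [40.9°–64.1°] cycloidal, h=18: full span → s += 18 → s = 18.0000
seg 3 [64.1°–185.4°] dwell: s stays 18.0000
seg 4 [185.4°–360°] simple-harmonic, h=-7: θ=251.9° here. β=66.5, B=174.6. -7/2·(1 − cos(π·0.3809)) = -2.2205 → s = 15.7795

15.7795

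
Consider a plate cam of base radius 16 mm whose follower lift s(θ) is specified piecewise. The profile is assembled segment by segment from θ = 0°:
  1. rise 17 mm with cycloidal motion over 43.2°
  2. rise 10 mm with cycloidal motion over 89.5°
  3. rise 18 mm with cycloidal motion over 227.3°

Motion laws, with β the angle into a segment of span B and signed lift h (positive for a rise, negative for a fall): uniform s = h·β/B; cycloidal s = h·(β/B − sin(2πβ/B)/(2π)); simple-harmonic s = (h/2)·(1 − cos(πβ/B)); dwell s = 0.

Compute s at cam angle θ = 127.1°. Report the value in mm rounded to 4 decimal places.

seg 1 [0°–43.2°] cycloidal, h=17: full span → s += 17 → s = 17.0000
seg 2 [43.2°–132.7°] cycloidal, h=10: θ=127.1° here. β=83.9, B=89.5. 10·(0.9374 − sin(2π·0.9374)/(2π)) = 9.9840 → s = 26.9840

26.9840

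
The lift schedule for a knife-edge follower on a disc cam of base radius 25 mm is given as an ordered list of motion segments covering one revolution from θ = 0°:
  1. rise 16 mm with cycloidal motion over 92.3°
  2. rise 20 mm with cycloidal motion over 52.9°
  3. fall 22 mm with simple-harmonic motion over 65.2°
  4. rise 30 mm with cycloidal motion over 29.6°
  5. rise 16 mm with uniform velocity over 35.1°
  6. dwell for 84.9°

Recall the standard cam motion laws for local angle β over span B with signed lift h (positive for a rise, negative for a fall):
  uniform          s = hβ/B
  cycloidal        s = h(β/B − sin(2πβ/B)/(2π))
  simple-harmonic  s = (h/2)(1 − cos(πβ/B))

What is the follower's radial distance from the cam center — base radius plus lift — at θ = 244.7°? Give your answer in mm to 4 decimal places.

seg 1 [0°–92.3°] cycloidal, h=16: full span → s += 16 → s = 16.0000
seg 2 [92.3°–145.2°] cycloidal, h=20: full span → s += 20 → s = 36.0000
seg 3 [145.2°–210.4°] simple-harmonic, h=-22: full span → s += -22 → s = 14.0000
seg 4 [210.4°–240°] cycloidal, h=30: full span → s += 30 → s = 44.0000
seg 5 [240°–275.1°] uniform, h=16: θ=244.7° here. β=4.7, B=35.1. 16·4.7/35.1 = 2.1425 → s = 46.1425
radial distance = base radius + s = 25 + 46.1425 = 71.1425

71.1425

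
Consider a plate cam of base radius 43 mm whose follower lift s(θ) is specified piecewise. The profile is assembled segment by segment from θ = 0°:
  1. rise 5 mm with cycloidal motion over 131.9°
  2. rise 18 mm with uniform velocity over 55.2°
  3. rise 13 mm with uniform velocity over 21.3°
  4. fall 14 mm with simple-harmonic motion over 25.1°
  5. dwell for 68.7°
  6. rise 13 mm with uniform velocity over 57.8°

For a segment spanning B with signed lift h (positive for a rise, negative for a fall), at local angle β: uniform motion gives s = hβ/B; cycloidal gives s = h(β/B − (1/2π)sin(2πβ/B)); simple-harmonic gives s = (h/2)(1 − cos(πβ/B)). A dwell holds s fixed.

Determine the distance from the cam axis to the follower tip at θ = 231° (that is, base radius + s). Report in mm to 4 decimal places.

seg 1 [0°–131.9°] cycloidal, h=5: full span → s += 5 → s = 5.0000
seg 2 [131.9°–187.1°] uniform, h=18: full span → s += 18 → s = 23.0000
seg 3 [187.1°–208.4°] uniform, h=13: full span → s += 13 → s = 36.0000
seg 4 [208.4°–233.5°] simple-harmonic, h=-14: θ=231° here. β=22.6, B=25.1. -14/2·(1 − cos(π·0.9004)) = -13.6601 → s = 22.3399
radial distance = base radius + s = 43 + 22.3399 = 65.3399

65.3399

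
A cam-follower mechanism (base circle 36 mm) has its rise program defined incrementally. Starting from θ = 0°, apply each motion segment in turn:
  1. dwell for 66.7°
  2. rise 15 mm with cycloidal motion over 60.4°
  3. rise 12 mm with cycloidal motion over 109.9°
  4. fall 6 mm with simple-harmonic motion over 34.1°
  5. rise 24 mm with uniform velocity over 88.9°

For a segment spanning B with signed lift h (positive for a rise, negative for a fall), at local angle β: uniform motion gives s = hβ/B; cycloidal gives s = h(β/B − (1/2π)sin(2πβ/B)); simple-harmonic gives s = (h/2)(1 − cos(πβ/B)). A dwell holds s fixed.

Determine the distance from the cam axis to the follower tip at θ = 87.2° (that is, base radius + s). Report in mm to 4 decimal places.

seg 1 [0°–66.7°] dwell: s stays 0.0000
seg 2 [66.7°–127.1°] cycloidal, h=15: θ=87.2° here. β=20.5, B=60.4. 15·(0.3394 − sin(2π·0.3394)/(2π)) = 3.0706 → s = 3.0706
radial distance = base radius + s = 36 + 3.0706 = 39.0706

39.0706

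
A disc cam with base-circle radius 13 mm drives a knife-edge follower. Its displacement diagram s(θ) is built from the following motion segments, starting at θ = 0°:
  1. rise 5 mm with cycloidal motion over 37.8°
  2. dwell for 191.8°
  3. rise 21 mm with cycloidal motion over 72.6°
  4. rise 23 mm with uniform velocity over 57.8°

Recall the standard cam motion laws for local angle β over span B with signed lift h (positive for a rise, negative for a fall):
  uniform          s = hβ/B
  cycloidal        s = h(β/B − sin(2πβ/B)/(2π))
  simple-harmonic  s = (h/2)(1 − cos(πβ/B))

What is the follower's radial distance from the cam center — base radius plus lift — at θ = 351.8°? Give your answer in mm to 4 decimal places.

seg 1 [0°–37.8°] cycloidal, h=5: full span → s += 5 → s = 5.0000
seg 2 [37.8°–229.6°] dwell: s stays 5.0000
seg 3 [229.6°–302.2°] cycloidal, h=21: full span → s += 21 → s = 26.0000
seg 4 [302.2°–360°] uniform, h=23: θ=351.8° here. β=49.6, B=57.8. 23·49.6/57.8 = 19.7370 → s = 45.7370
radial distance = base radius + s = 13 + 45.7370 = 58.7370

58.7370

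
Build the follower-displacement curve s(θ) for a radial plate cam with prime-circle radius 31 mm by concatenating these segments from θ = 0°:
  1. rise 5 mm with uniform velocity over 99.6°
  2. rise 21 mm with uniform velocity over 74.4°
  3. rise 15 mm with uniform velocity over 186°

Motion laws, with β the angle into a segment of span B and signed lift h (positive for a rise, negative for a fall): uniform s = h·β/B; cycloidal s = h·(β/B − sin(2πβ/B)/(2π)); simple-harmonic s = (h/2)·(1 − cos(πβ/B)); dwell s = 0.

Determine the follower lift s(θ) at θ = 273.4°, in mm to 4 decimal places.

seg 1 [0°–99.6°] uniform, h=5: full span → s += 5 → s = 5.0000
seg 2 [99.6°–174°] uniform, h=21: full span → s += 21 → s = 26.0000
seg 3 [174°–360°] uniform, h=15: θ=273.4° here. β=99.4, B=186. 15·99.4/186 = 8.0161 → s = 34.0161

34.0161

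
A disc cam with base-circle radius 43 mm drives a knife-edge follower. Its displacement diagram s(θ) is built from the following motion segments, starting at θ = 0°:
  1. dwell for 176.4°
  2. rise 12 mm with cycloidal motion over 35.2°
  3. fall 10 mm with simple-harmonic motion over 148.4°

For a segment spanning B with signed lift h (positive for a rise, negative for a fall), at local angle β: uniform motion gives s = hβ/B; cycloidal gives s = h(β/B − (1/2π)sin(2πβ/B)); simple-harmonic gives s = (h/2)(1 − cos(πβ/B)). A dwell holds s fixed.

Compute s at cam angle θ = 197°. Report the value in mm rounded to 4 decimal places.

seg 1 [0°–176.4°] dwell: s stays 0.0000
seg 2 [176.4°–211.6°] cycloidal, h=12: θ=197° here. β=20.6, B=35.2. 12·(0.5852 − sin(2π·0.5852)/(2π)) = 7.9973 → s = 7.9973

7.9973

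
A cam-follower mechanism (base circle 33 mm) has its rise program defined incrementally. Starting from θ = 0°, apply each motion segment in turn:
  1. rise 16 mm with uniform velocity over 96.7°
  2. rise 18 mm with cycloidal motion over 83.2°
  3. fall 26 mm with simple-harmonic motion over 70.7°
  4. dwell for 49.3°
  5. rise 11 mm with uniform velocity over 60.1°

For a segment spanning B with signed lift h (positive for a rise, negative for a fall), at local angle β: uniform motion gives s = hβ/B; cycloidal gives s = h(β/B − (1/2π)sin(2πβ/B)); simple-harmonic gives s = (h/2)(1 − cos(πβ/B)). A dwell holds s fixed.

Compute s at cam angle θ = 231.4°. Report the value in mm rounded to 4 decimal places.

seg 1 [0°–96.7°] uniform, h=16: full span → s += 16 → s = 16.0000
seg 2 [96.7°–179.9°] cycloidal, h=18: full span → s += 18 → s = 34.0000
seg 3 [179.9°–250.6°] simple-harmonic, h=-26: θ=231.4° here. β=51.5, B=70.7. -26/2·(1 − cos(π·0.7284)) = -21.5489 → s = 12.4511

12.4511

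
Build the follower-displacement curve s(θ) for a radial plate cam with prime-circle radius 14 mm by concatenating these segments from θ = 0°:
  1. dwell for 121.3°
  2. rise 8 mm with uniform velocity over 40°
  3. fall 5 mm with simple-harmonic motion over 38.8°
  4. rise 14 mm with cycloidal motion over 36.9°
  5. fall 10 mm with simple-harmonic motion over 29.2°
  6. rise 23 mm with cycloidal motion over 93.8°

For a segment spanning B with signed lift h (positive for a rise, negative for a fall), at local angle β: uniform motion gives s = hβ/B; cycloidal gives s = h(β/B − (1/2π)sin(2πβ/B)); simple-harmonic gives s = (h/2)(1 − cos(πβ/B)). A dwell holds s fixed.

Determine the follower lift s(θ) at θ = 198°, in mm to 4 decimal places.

seg 1 [0°–121.3°] dwell: s stays 0.0000
seg 2 [121.3°–161.3°] uniform, h=8: full span → s += 8 → s = 8.0000
seg 3 [161.3°–200.1°] simple-harmonic, h=-5: θ=198° here. β=36.7, B=38.8. -5/2·(1 − cos(π·0.9459)) = -4.9639 → s = 3.0361

3.0361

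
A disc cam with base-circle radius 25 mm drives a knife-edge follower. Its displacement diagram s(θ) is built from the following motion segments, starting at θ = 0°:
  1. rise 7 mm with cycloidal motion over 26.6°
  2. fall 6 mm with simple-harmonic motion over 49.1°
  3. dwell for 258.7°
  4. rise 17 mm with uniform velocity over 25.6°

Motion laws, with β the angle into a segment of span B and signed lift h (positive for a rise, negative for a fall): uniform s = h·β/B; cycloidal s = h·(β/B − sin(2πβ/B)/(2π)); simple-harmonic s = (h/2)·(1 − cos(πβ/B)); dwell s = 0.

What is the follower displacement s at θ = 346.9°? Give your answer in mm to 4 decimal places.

seg 1 [0°–26.6°] cycloidal, h=7: full span → s += 7 → s = 7.0000
seg 2 [26.6°–75.7°] simple-harmonic, h=-6: full span → s += -6 → s = 1.0000
seg 3 [75.7°–334.4°] dwell: s stays 1.0000
seg 4 [334.4°–360°] uniform, h=17: θ=346.9° here. β=12.5, B=25.6. 17·12.5/25.6 = 8.3008 → s = 9.3008

9.3008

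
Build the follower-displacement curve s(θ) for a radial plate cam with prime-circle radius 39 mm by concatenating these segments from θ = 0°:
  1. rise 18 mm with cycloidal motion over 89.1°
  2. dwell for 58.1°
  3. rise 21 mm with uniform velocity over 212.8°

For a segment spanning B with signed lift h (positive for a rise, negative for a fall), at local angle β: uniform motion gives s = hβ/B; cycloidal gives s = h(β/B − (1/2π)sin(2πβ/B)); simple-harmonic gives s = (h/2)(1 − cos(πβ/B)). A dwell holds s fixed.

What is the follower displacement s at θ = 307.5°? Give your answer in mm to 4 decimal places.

seg 1 [0°–89.1°] cycloidal, h=18: full span → s += 18 → s = 18.0000
seg 2 [89.1°–147.2°] dwell: s stays 18.0000
seg 3 [147.2°–360°] uniform, h=21: θ=307.5° here. β=160.3, B=212.8. 21·160.3/212.8 = 15.8191 → s = 33.8191

33.8191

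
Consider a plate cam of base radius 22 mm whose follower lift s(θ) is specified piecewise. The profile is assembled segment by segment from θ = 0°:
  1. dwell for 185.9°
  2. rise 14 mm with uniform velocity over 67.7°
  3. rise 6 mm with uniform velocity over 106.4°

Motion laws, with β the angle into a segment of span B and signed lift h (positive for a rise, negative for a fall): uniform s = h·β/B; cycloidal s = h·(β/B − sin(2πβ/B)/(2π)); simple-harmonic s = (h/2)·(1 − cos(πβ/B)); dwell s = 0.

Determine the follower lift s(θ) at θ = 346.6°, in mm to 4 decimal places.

seg 1 [0°–185.9°] dwell: s stays 0.0000
seg 2 [185.9°–253.6°] uniform, h=14: full span → s += 14 → s = 14.0000
seg 3 [253.6°–360°] uniform, h=6: θ=346.6° here. β=93, B=106.4. 6·93/106.4 = 5.2444 → s = 19.2444

19.2444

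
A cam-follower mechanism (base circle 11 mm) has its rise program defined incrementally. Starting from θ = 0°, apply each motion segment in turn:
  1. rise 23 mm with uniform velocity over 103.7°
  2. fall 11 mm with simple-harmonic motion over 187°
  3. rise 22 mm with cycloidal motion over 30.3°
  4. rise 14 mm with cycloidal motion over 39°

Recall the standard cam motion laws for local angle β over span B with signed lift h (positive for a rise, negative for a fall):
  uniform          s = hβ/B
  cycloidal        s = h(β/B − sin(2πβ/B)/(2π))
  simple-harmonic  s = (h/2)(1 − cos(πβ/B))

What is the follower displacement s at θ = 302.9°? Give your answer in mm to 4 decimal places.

seg 1 [0°–103.7°] uniform, h=23: full span → s += 23 → s = 23.0000
seg 2 [103.7°–290.7°] simple-harmonic, h=-11: full span → s += -11 → s = 12.0000
seg 3 [290.7°–321°] cycloidal, h=22: θ=302.9° here. β=12.2, B=30.3. 22·(0.4026 − sin(2π·0.4026)/(2π)) = 6.8473 → s = 18.8473

18.8473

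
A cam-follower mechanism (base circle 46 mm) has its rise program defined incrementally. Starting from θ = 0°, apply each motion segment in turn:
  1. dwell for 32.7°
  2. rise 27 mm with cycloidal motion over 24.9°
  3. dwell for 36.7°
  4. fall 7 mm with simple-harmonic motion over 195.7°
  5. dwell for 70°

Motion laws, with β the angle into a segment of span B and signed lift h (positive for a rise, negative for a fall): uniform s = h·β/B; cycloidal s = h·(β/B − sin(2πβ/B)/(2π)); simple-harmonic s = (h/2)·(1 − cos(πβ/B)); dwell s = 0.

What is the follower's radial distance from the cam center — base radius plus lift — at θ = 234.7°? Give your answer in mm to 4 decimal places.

seg 1 [0°–32.7°] dwell: s stays 0.0000
seg 2 [32.7°–57.6°] cycloidal, h=27: full span → s += 27 → s = 27.0000
seg 3 [57.6°–94.3°] dwell: s stays 27.0000
seg 4 [94.3°–290°] simple-harmonic, h=-7: θ=234.7° here. β=140.4, B=195.7. -7/2·(1 − cos(π·0.7174)) = -5.7091 → s = 21.2909
radial distance = base radius + s = 46 + 21.2909 = 67.2909

67.2909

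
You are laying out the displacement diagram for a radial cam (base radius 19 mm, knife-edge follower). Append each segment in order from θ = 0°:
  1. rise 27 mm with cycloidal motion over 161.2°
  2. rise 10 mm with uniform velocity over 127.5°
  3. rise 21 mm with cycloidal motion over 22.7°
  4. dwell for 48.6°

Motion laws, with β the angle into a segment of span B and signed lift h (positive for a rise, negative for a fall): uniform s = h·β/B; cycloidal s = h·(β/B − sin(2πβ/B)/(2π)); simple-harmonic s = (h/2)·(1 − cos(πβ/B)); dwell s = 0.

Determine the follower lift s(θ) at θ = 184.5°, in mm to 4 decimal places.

seg 1 [0°–161.2°] cycloidal, h=27: full span → s += 27 → s = 27.0000
seg 2 [161.2°–288.7°] uniform, h=10: θ=184.5° here. β=23.3, B=127.5. 10·23.3/127.5 = 1.8275 → s = 28.8275

28.8275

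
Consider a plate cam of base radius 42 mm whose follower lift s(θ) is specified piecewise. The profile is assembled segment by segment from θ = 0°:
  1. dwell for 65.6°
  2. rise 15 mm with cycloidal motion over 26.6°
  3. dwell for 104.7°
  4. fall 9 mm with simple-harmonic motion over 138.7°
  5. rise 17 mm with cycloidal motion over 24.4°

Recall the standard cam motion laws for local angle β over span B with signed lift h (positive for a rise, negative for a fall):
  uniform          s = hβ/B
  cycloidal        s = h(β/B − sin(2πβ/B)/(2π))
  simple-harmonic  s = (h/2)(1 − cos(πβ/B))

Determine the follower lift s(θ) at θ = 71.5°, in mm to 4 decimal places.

seg 1 [0°–65.6°] dwell: s stays 0.0000
seg 2 [65.6°–92.2°] cycloidal, h=15: θ=71.5° here. β=5.9, B=26.6. 15·(0.2218 − sin(2π·0.2218)/(2π)) = 0.9771 → s = 0.9771

0.9771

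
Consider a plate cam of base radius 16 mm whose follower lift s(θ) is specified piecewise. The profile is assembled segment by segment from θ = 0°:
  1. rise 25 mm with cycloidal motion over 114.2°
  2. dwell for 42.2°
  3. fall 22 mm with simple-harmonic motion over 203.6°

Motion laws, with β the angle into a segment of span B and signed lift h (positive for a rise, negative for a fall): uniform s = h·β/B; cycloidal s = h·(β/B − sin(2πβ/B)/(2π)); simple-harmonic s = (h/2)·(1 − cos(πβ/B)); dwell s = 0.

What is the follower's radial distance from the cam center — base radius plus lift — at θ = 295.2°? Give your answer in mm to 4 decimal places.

seg 1 [0°–114.2°] cycloidal, h=25: full span → s += 25 → s = 25.0000
seg 2 [114.2°–156.4°] dwell: s stays 25.0000
seg 3 [156.4°–360°] simple-harmonic, h=-22: θ=295.2° here. β=138.8, B=203.6. -22/2·(1 − cos(π·0.6817)) = -16.9445 → s = 8.0555
radial distance = base radius + s = 16 + 8.0555 = 24.0555

24.0555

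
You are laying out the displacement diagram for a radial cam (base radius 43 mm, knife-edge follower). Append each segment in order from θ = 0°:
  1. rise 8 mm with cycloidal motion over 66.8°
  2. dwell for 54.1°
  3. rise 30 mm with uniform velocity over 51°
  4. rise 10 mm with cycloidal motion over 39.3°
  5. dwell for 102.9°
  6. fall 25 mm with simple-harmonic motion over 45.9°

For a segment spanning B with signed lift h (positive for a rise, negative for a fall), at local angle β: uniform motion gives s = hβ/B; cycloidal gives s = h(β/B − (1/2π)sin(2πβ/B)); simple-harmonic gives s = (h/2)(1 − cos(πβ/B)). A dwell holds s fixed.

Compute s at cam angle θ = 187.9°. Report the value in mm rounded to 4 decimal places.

seg 1 [0°–66.8°] cycloidal, h=8: full span → s += 8 → s = 8.0000
seg 2 [66.8°–120.9°] dwell: s stays 8.0000
seg 3 [120.9°–171.9°] uniform, h=30: full span → s += 30 → s = 38.0000
seg 4 [171.9°–211.2°] cycloidal, h=10: θ=187.9° here. β=16, B=39.3. 10·(0.4071 − sin(2π·0.4071)/(2π)) = 3.1943 → s = 41.1943

41.1943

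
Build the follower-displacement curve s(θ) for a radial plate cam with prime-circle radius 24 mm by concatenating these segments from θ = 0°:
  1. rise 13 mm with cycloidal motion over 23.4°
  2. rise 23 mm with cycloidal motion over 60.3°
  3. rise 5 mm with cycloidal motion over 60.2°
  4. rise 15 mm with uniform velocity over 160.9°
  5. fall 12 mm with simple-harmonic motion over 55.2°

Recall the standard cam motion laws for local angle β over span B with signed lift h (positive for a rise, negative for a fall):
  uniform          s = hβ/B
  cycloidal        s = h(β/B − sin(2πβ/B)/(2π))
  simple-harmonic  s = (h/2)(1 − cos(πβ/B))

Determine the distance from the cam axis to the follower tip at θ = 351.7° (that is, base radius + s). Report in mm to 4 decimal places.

seg 1 [0°–23.4°] cycloidal, h=13: full span → s += 13 → s = 13.0000
seg 2 [23.4°–83.7°] cycloidal, h=23: full span → s += 23 → s = 36.0000
seg 3 [83.7°–143.9°] cycloidal, h=5: full span → s += 5 → s = 41.0000
seg 4 [143.9°–304.8°] uniform, h=15: full span → s += 15 → s = 56.0000
seg 5 [304.8°–360°] simple-harmonic, h=-12: θ=351.7° here. β=46.9, B=55.2. -12/2·(1 − cos(π·0.8496)) = -11.3429 → s = 44.6571
radial distance = base radius + s = 24 + 44.6571 = 68.6571

68.6571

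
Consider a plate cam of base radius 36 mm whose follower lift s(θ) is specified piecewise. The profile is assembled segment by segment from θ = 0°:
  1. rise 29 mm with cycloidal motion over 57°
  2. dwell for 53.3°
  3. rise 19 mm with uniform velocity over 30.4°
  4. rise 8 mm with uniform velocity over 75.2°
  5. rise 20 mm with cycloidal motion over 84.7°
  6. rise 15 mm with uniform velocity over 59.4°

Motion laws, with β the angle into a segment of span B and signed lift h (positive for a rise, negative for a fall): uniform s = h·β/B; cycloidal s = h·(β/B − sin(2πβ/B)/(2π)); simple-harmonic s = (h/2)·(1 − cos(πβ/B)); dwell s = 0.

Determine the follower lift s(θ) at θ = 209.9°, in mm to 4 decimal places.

seg 1 [0°–57°] cycloidal, h=29: full span → s += 29 → s = 29.0000
seg 2 [57°–110.3°] dwell: s stays 29.0000
seg 3 [110.3°–140.7°] uniform, h=19: full span → s += 19 → s = 48.0000
seg 4 [140.7°–215.9°] uniform, h=8: θ=209.9° here. β=69.2, B=75.2. 8·69.2/75.2 = 7.3617 → s = 55.3617

55.3617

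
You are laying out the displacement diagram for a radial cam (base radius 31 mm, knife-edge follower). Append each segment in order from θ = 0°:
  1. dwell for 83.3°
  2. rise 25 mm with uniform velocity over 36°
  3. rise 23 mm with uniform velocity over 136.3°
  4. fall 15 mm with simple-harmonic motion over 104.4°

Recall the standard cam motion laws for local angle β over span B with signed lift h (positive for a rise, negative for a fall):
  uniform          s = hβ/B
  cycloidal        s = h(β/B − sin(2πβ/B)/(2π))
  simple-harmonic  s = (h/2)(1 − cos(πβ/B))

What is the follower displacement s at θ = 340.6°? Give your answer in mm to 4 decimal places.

seg 1 [0°–83.3°] dwell: s stays 0.0000
seg 2 [83.3°–119.3°] uniform, h=25: full span → s += 25 → s = 25.0000
seg 3 [119.3°–255.6°] uniform, h=23: full span → s += 23 → s = 48.0000
seg 4 [255.6°–360°] simple-harmonic, h=-15: θ=340.6° here. β=85, B=104.4. -15/2·(1 − cos(π·0.8142)) = -13.7579 → s = 34.2421

34.2421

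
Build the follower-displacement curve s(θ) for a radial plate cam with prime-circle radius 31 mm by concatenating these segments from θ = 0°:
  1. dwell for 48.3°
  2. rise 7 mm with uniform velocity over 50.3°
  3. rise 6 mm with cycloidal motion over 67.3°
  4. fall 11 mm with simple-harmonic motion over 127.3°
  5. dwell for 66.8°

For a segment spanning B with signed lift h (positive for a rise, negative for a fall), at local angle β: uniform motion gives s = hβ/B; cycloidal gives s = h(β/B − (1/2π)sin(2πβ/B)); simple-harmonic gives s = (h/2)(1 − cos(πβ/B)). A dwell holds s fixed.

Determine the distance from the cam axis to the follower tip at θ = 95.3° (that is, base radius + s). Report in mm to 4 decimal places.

seg 1 [0°–48.3°] dwell: s stays 0.0000
seg 2 [48.3°–98.6°] uniform, h=7: θ=95.3° here. β=47, B=50.3. 7·47/50.3 = 6.5408 → s = 6.5408
radial distance = base radius + s = 31 + 6.5408 = 37.5408

37.5408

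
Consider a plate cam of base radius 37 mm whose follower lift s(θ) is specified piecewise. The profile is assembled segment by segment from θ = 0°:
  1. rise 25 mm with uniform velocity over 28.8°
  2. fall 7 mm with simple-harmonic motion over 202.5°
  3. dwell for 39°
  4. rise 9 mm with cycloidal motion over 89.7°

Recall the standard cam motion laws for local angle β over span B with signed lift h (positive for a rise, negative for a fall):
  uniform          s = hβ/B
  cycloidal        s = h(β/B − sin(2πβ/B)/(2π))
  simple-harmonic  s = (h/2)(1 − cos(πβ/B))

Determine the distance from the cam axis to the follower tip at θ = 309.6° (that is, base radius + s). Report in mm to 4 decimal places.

seg 1 [0°–28.8°] uniform, h=25: full span → s += 25 → s = 25.0000
seg 2 [28.8°–231.3°] simple-harmonic, h=-7: full span → s += -7 → s = 18.0000
seg 3 [231.3°–270.3°] dwell: s stays 18.0000
seg 4 [270.3°–360°] cycloidal, h=9: θ=309.6° here. β=39.3, B=89.7. 9·(0.4381 − sin(2π·0.4381)/(2π)) = 3.4002 → s = 21.4002
radial distance = base radius + s = 37 + 21.4002 = 58.4002

58.4002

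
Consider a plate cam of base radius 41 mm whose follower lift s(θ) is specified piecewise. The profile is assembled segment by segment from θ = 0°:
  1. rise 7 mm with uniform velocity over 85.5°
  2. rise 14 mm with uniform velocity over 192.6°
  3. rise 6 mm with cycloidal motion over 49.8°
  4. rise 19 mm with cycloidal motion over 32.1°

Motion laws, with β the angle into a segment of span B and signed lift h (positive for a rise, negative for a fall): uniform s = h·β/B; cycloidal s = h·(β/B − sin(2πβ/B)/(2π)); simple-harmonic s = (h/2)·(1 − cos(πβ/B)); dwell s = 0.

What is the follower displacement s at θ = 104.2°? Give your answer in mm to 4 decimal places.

seg 1 [0°–85.5°] uniform, h=7: full span → s += 7 → s = 7.0000
seg 2 [85.5°–278.1°] uniform, h=14: θ=104.2° here. β=18.7, B=192.6. 14·18.7/192.6 = 1.3593 → s = 8.3593

8.3593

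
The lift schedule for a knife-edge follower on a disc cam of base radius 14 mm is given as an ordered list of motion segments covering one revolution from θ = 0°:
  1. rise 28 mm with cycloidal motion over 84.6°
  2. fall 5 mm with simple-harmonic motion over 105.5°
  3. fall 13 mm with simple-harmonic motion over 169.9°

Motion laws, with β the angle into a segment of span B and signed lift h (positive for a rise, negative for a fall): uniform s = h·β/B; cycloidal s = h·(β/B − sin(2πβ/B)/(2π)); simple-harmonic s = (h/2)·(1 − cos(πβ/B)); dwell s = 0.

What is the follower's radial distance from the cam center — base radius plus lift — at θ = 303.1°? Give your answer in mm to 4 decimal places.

seg 1 [0°–84.6°] cycloidal, h=28: full span → s += 28 → s = 28.0000
seg 2 [84.6°–190.1°] simple-harmonic, h=-5: full span → s += -5 → s = 23.0000
seg 3 [190.1°–360°] simple-harmonic, h=-13: θ=303.1° here. β=113, B=169.9. -13/2·(1 − cos(π·0.6651)) = -9.7222 → s = 13.2778
radial distance = base radius + s = 14 + 13.2778 = 27.2778

27.2778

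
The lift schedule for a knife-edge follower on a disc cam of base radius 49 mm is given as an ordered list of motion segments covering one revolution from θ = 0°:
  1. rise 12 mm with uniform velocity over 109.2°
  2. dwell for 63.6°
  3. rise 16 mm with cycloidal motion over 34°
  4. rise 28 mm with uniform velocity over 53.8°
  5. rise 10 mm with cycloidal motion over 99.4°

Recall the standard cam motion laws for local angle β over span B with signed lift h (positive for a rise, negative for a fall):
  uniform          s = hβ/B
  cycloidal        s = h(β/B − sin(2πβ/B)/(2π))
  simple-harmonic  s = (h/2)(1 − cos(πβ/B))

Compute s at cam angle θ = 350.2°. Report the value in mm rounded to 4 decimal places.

seg 1 [0°–109.2°] uniform, h=12: full span → s += 12 → s = 12.0000
seg 2 [109.2°–172.8°] dwell: s stays 12.0000
seg 3 [172.8°–206.8°] cycloidal, h=16: full span → s += 16 → s = 28.0000
seg 4 [206.8°–260.6°] uniform, h=28: full span → s += 28 → s = 56.0000
seg 5 [260.6°–360°] cycloidal, h=10: θ=350.2° here. β=89.6, B=99.4. 10·(0.9014 − sin(2π·0.9014)/(2π)) = 9.9381 → s = 65.9381

65.9381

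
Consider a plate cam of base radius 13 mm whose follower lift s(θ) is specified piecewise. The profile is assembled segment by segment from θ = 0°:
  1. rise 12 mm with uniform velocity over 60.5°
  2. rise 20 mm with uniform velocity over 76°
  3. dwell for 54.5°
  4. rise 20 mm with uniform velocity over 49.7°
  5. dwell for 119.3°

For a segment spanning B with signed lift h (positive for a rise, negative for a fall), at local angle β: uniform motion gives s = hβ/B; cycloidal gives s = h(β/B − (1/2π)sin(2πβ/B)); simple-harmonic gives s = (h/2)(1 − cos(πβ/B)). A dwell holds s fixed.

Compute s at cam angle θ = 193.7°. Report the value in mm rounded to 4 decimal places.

seg 1 [0°–60.5°] uniform, h=12: full span → s += 12 → s = 12.0000
seg 2 [60.5°–136.5°] uniform, h=20: full span → s += 20 → s = 32.0000
seg 3 [136.5°–191°] dwell: s stays 32.0000
seg 4 [191°–240.7°] uniform, h=20: θ=193.7° here. β=2.7, B=49.7. 20·2.7/49.7 = 1.0865 → s = 33.0865

33.0865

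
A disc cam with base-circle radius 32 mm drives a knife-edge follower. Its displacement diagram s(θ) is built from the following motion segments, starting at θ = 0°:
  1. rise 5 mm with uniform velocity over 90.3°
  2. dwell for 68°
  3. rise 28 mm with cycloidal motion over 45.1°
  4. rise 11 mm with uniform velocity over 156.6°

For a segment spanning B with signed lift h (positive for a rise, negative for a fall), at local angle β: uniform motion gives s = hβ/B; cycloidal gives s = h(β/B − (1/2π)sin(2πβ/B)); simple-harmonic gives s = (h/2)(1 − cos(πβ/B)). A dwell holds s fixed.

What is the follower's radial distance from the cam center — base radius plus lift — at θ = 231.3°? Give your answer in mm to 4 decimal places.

seg 1 [0°–90.3°] uniform, h=5: full span → s += 5 → s = 5.0000
seg 2 [90.3°–158.3°] dwell: s stays 5.0000
seg 3 [158.3°–203.4°] cycloidal, h=28: full span → s += 28 → s = 33.0000
seg 4 [203.4°–360°] uniform, h=11: θ=231.3° here. β=27.9, B=156.6. 11·27.9/156.6 = 1.9598 → s = 34.9598
radial distance = base radius + s = 32 + 34.9598 = 66.9598

66.9598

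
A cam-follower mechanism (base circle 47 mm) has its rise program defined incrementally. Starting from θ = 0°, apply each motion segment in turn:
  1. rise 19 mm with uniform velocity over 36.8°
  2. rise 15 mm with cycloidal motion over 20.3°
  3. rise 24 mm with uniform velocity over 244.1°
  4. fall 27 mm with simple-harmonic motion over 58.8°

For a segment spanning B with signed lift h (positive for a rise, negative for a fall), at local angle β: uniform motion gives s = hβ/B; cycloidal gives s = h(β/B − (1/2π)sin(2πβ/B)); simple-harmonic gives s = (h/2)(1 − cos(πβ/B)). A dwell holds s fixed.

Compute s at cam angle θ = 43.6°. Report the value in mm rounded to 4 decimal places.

seg 1 [0°–36.8°] uniform, h=19: full span → s += 19 → s = 19.0000
seg 2 [36.8°–57.1°] cycloidal, h=15: θ=43.6° here. β=6.8, B=20.3. 15·(0.3350 − sin(2π·0.3350)/(2π)) = 2.9696 → s = 21.9696

21.9696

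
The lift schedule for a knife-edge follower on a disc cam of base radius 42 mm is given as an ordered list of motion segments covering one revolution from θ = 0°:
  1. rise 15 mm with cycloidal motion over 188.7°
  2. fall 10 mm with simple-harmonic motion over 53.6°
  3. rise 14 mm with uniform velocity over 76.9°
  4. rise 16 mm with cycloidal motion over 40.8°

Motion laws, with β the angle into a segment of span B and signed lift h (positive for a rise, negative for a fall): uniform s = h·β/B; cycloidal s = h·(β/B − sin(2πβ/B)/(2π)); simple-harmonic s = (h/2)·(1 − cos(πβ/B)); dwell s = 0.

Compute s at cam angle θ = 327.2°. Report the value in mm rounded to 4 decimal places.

seg 1 [0°–188.7°] cycloidal, h=15: full span → s += 15 → s = 15.0000
seg 2 [188.7°–242.3°] simple-harmonic, h=-10: full span → s += -10 → s = 5.0000
seg 3 [242.3°–319.2°] uniform, h=14: full span → s += 14 → s = 19.0000
seg 4 [319.2°–360°] cycloidal, h=16: θ=327.2° here. β=8, B=40.8. 16·(0.1961 − sin(2π·0.1961)/(2π)) = 0.7355 → s = 19.7355

19.7355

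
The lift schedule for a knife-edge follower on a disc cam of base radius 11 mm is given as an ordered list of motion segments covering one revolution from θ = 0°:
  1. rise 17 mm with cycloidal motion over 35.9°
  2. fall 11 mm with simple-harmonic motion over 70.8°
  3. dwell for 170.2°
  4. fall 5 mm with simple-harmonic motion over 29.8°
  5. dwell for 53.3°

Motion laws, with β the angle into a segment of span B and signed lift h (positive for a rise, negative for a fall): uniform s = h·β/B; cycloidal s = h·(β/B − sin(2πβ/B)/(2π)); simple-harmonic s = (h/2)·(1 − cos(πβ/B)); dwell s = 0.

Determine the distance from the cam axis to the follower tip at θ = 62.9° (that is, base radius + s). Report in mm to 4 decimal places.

seg 1 [0°–35.9°] cycloidal, h=17: full span → s += 17 → s = 17.0000
seg 2 [35.9°–106.7°] simple-harmonic, h=-11: θ=62.9° here. β=27, B=70.8. -11/2·(1 − cos(π·0.3814)) = -3.4971 → s = 13.5029
radial distance = base radius + s = 11 + 13.5029 = 24.5029

24.5029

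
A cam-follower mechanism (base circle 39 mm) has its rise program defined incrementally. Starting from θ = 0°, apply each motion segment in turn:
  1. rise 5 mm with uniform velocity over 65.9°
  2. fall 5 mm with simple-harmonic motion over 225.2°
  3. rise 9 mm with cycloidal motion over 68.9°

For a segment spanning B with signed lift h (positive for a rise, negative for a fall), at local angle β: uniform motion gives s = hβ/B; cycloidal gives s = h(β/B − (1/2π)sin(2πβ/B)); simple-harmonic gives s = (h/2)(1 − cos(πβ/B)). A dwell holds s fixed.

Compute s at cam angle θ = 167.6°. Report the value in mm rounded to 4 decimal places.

seg 1 [0°–65.9°] uniform, h=5: full span → s += 5 → s = 5.0000
seg 2 [65.9°–291.1°] simple-harmonic, h=-5: θ=167.6° here. β=101.7, B=225.2. -5/2·(1 − cos(π·0.4516)) = -2.1213 → s = 2.8787

2.8787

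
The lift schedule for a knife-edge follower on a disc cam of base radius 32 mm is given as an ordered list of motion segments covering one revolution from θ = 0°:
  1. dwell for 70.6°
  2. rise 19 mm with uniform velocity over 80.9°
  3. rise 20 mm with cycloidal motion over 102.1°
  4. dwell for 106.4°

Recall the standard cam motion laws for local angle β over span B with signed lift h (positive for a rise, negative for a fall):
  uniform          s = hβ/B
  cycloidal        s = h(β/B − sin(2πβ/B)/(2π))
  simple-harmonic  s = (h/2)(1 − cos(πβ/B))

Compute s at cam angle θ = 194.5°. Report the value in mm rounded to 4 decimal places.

seg 1 [0°–70.6°] dwell: s stays 0.0000
seg 2 [70.6°–151.5°] uniform, h=19: full span → s += 19 → s = 19.0000
seg 3 [151.5°–253.6°] cycloidal, h=20: θ=194.5° here. β=43, B=102.1. 20·(0.4212 − sin(2π·0.4212)/(2π)) = 6.9099 → s = 25.9099

25.9099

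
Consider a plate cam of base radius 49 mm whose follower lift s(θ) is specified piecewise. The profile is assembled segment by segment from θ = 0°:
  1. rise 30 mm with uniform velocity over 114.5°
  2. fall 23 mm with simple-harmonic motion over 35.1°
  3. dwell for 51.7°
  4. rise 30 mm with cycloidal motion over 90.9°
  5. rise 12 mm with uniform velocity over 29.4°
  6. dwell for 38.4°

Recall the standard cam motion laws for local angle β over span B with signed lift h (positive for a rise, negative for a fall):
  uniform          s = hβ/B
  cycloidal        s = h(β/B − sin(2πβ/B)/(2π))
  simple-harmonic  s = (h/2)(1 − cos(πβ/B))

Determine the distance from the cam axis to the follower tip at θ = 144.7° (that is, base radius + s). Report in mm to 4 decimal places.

seg 1 [0°–114.5°] uniform, h=30: full span → s += 30 → s = 30.0000
seg 2 [114.5°–149.6°] simple-harmonic, h=-23: θ=144.7° here. β=30.2, B=35.1. -23/2·(1 − cos(π·0.8604)) = -21.9116 → s = 8.0884
radial distance = base radius + s = 49 + 8.0884 = 57.0884

57.0884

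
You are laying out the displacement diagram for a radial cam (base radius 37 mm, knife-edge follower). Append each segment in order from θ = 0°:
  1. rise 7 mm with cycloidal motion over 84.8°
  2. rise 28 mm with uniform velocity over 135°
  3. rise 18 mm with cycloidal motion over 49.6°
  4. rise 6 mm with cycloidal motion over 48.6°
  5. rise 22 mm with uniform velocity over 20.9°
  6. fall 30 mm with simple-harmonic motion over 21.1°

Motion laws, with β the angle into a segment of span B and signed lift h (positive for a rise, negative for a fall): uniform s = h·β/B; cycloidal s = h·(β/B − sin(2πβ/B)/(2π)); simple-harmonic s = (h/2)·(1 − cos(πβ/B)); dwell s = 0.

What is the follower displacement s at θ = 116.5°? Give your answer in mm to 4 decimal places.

seg 1 [0°–84.8°] cycloidal, h=7: full span → s += 7 → s = 7.0000
seg 2 [84.8°–219.8°] uniform, h=28: θ=116.5° here. β=31.7, B=135. 28·31.7/135 = 6.5748 → s = 13.5748

13.5748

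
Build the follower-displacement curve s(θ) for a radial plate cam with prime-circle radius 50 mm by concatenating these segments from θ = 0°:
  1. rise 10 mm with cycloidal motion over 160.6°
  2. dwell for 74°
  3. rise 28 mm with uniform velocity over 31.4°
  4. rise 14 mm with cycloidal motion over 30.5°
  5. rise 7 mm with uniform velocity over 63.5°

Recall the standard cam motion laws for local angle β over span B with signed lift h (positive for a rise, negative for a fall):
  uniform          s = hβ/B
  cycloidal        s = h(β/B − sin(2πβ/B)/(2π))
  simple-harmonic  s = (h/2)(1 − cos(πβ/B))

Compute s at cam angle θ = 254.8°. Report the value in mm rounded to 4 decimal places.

seg 1 [0°–160.6°] cycloidal, h=10: full span → s += 10 → s = 10.0000
seg 2 [160.6°–234.6°] dwell: s stays 10.0000
seg 3 [234.6°–266°] uniform, h=28: θ=254.8° here. β=20.2, B=31.4. 28·20.2/31.4 = 18.0127 → s = 28.0127

28.0127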